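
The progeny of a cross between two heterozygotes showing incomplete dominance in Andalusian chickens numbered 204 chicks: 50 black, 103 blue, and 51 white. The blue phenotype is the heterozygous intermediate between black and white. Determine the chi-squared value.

0.029

With incomplete dominance, a heterozygote × heterozygote cross gives a 1:2:1 phenotypic ratio.
Under the 1:2:1 hypothesis (Σ ratio = 4, N = 204):
  black: 204 × 1/4 = 51
  blue: 204 × 2/4 = 102
  white: 204 × 1/4 = 51
χ² = Σ (O − E)² / E
  black: (50 − 51)² / 51 = 0.0196
  blue: (103 − 102)² / 102 = 0.0098
  white: (51 − 51)² / 51 = 0.0000
χ² = 0.0196 + 0.0098 + 0.0000 = 0.0294 ≈ 0.029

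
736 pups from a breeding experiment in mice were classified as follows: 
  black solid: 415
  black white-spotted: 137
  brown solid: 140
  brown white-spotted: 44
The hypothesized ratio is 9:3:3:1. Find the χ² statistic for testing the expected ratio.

Expected counts for N = 736 under a 9:3:3:1 ratio (total parts = 16):
  black solid: 736 × 9/16 = 414
  black white-spotted: 736 × 3/16 = 138
  brown solid: 736 × 3/16 = 138
  brown white-spotted: 736 × 1/16 = 46
χ² = Σ (O − E)² / E
  black solid: (415 − 414)² / 414 = 0.0024
  black white-spotted: (137 − 138)² / 138 = 0.0072
  brown solid: (140 − 138)² / 138 = 0.0290
  brown white-spotted: (44 − 46)² / 46 = 0.0870
χ² = 0.0024 + 0.0072 + 0.0290 + 0.0870 = 0.1256 ≈ 0.126

0.126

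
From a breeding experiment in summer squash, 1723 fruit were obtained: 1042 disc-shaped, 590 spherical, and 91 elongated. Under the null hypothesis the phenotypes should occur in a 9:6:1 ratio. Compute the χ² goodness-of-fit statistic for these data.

12.931

The 9:6:1 ratio has 16 parts, so with N = 1723 the expected counts are:
  disc-shaped: 1723 × 9/16 = 969.1875
  spherical: 1723 × 6/16 = 646.125
  elongated: 1723 × 1/16 = 107.6875
χ² = Σ (O − E)² / E
  disc-shaped: (1042 − 969.1875)² / 969.1875 = 5.4702
  spherical: (590 − 646.125)² / 646.125 = 4.8752
  elongated: (91 − 107.6875)² / 107.6875 = 2.5859
χ² = 5.4702 + 4.8752 + 2.5859 = 12.9313 ≈ 12.931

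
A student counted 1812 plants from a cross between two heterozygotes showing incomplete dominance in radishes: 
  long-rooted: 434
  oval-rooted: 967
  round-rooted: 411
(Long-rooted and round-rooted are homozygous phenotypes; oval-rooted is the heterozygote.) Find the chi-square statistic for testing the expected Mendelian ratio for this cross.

8.798

With incomplete dominance, a heterozygote × heterozygote cross gives a 1:2:1 phenotypic ratio.
Under the 1:2:1 hypothesis (Σ ratio = 4, N = 1812):
  long-rooted: 1812 × 1/4 = 453
  oval-rooted: 1812 × 2/4 = 906
  round-rooted: 1812 × 1/4 = 453
χ² = Σ (O − E)² / E
  long-rooted: (434 − 453)² / 453 = 0.7969
  oval-rooted: (967 − 906)² / 906 = 4.1071
  round-rooted: (411 − 453)² / 453 = 3.8940
χ² = 0.7969 + 4.1071 + 3.8940 = 8.798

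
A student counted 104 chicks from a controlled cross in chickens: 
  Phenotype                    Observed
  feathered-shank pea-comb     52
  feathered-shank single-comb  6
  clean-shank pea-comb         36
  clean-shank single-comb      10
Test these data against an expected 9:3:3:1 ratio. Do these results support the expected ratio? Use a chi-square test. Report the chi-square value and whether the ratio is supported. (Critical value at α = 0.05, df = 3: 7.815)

25.915; not consistent

The 9:3:3:1 ratio has 16 parts, so with N = 104 the expected counts are:
  feathered-shank pea-comb: 104 × 9/16 = 58.5
  feathered-shank single-comb: 104 × 3/16 = 19.5
  clean-shank pea-comb: 104 × 3/16 = 19.5
  clean-shank single-comb: 104 × 1/16 = 6.5
χ² = Σ (O − E)² / E
  feathered-shank pea-comb: (52 − 58.5)² / 58.5 = 0.7222
  feathered-shank single-comb: (6 − 19.5)² / 19.5 = 9.3462
  clean-shank pea-comb: (36 − 19.5)² / 19.5 = 13.9615
  clean-shank single-comb: (10 − 6.5)² / 6.5 = 1.8846
χ² = 0.7222 + 9.3462 + 13.9615 + 1.8846 = 25.9145 ≈ 25.915
Degrees of freedom = 4 − 1 = 3; critical value at α = 0.05 is 7.815.
Since 25.915 > 7.815, we reject the null hypothesis — the data do not fit the 9:3:3:1 ratio.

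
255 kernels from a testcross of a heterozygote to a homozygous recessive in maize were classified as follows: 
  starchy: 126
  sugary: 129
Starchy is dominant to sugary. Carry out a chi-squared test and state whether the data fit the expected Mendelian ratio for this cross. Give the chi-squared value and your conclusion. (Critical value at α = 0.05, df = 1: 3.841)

0.035; consistent

A testcross of a heterozygote (Aa × aa) gives a 1:1 phenotypic ratio.
Expected counts for N = 255 under a 1:1 ratio (total parts = 2):
  starchy: 255 × 1/2 = 127.5
  sugary: 255 × 1/2 = 127.5
χ² = Σ (O − E)² / E
  starchy: (126 − 127.5)² / 127.5 = 0.0176
  sugary: (129 − 127.5)² / 127.5 = 0.0176
χ² = 0.0176 + 0.0176 = 0.0352 ≈ 0.035
Degrees of freedom = 2 − 1 = 1; critical value at α = 0.05 is 3.841.
Since 0.035 < 3.841, we fail to reject the null hypothesis — the data are consistent with the 1:1 ratio.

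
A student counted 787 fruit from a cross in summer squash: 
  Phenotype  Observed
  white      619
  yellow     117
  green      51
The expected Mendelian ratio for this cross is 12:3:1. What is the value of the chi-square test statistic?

7.797

Under the 12:3:1 hypothesis (Σ ratio = 16, N = 787):
  white: 787 × 12/16 = 590.25
  yellow: 787 × 3/16 = 147.5625
  green: 787 × 1/16 = 49.1875
χ² = Σ (O − E)² / E
  white: (619 − 590.25)² / 590.25 = 1.4004
  yellow: (117 − 147.5625)² / 147.5625 = 6.3300
  green: (51 − 49.1875)² / 49.1875 = 0.0668
χ² = 1.4004 + 6.3300 + 0.0668 = 7.7972 ≈ 7.797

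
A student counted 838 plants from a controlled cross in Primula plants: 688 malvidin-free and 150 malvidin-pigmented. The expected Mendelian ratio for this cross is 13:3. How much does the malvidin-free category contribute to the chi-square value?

Total ratio parts = 16. Expected numbers out of 838:
  malvidin-free: 838 × 13/16 = 680.875
  malvidin-pigmented: 838 × 3/16 = 157.125
Contribution of malvidin-free: (688 − 680.875)² / 680.875 = 0.0746

0.075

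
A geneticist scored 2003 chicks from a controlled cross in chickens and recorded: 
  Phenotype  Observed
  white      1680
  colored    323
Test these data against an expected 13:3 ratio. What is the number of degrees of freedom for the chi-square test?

1

A goodness-of-fit test with 2 phenotype classes has df = 2 − 1 = 1.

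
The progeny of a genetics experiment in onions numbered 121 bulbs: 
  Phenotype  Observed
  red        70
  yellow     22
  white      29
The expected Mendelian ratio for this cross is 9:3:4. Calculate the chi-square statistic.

0.128

Total ratio parts = 16. Expected numbers out of 121:
  red: 121 × 9/16 = 68.0625
  yellow: 121 × 3/16 = 22.6875
  white: 121 × 4/16 = 30.25
χ² = Σ (O − E)² / E
  red: (70 − 68.0625)² / 68.0625 = 0.0552
  yellow: (22 − 22.6875)² / 22.6875 = 0.0208
  white: (29 − 30.25)² / 30.25 = 0.0517
χ² = 0.0552 + 0.0208 + 0.0517 = 0.1277 ≈ 0.128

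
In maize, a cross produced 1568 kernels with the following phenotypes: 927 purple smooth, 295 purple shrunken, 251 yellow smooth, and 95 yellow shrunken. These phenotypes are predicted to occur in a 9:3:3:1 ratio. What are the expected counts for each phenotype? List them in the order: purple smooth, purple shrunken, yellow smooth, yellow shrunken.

Under the 9:3:3:1 hypothesis (Σ ratio = 16, N = 1568):
  purple smooth: 1568 × 9/16 = 882
  purple shrunken: 1568 × 3/16 = 294
  yellow smooth: 1568 × 3/16 = 294
  yellow shrunken: 1568 × 1/16 = 98

882, 294, 294, 98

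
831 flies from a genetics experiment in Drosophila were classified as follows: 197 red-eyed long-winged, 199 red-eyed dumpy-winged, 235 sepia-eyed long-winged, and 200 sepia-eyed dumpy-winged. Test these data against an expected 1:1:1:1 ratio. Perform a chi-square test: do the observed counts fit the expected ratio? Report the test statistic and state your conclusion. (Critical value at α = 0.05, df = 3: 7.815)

4.788; consistent

Total ratio parts = 4. Expected numbers out of 831:
  red-eyed long-winged: 831 × 1/4 = 207.75
  red-eyed dumpy-winged: 831 × 1/4 = 207.75
  sepia-eyed long-winged: 831 × 1/4 = 207.75
  sepia-eyed dumpy-winged: 831 × 1/4 = 207.75
χ² = Σ (O − E)² / E
  red-eyed long-winged: (197 − 207.75)² / 207.75 = 0.5563
  red-eyed dumpy-winged: (199 − 207.75)² / 207.75 = 0.3685
  sepia-eyed long-winged: (235 − 207.75)² / 207.75 = 3.5743
  sepia-eyed dumpy-winged: (200 − 207.75)² / 207.75 = 0.2891
χ² = 0.5563 + 0.3685 + 3.5743 + 0.2891 = 4.7882 ≈ 4.788
Degrees of freedom = 4 − 1 = 3; critical value at α = 0.05 is 7.815.
Since 4.788 < 7.815, we fail to reject the null hypothesis — the data are consistent with the 1:1:1:1 ratio.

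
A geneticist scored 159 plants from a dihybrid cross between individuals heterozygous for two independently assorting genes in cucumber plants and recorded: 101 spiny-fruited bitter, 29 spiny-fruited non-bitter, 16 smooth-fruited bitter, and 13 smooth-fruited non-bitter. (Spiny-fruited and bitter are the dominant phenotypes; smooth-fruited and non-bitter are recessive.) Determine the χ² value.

8.860

A dihybrid F₂ with independent assortment and complete dominance at both loci gives a 9:3:3:1 phenotypic ratio.
Expected counts for N = 159 under a 9:3:3:1 ratio (total parts = 16):
  spiny-fruited bitter: 159 × 9/16 = 89.4375
  spiny-fruited non-bitter: 159 × 3/16 = 29.8125
  smooth-fruited bitter: 159 × 3/16 = 29.8125
  smooth-fruited non-bitter: 159 × 1/16 = 9.9375
χ² = Σ (O − E)² / E
  spiny-fruited bitter: (101 − 89.4375)² / 89.4375 = 1.4948
  spiny-fruited non-bitter: (29 − 29.8125)² / 29.8125 = 0.0221
  smooth-fruited bitter: (16 − 29.8125)² / 29.8125 = 6.3995
  smooth-fruited non-bitter: (13 − 9.9375)² / 9.9375 = 0.9438
χ² = 1.4948 + 0.0221 + 6.3995 + 0.9438 = 8.8602 ≈ 8.860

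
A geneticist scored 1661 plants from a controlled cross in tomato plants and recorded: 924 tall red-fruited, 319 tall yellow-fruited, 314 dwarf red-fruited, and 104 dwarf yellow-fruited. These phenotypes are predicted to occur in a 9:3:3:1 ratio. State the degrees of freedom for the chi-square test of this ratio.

A goodness-of-fit test with 4 phenotype classes has df = 4 − 1 = 3.

3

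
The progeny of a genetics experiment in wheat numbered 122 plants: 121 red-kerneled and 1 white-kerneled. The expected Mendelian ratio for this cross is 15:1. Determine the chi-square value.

Under the 15:1 hypothesis (Σ ratio = 16, N = 122):
  red-kerneled: 122 × 15/16 = 114.375
  white-kerneled: 122 × 1/16 = 7.625
χ² = Σ (O − E)² / E
  red-kerneled: (121 − 114.375)² / 114.375 = 0.3837
  white-kerneled: (1 − 7.625)² / 7.625 = 5.7561
χ² = 0.3837 + 5.7561 = 6.1398 ≈ 6.140

6.140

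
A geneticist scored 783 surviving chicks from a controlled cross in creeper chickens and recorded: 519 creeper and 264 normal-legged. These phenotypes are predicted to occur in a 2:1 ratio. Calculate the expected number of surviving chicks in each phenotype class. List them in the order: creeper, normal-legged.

The 2:1 ratio has 3 parts, so with N = 783 the expected counts are:
  creeper: 783 × 2/3 = 522
  normal-legged: 783 × 1/3 = 261

522, 261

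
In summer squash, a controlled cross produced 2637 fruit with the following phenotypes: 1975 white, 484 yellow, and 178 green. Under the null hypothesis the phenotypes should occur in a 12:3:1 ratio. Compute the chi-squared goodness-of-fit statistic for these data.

1.279

Under the 12:3:1 hypothesis (Σ ratio = 16, N = 2637):
  white: 2637 × 12/16 = 1977.75
  yellow: 2637 × 3/16 = 494.4375
  green: 2637 × 1/16 = 164.8125
χ² = Σ (O − E)² / E
  white: (1975 − 1977.75)² / 1977.75 = 0.0038
  yellow: (484 − 494.4375)² / 494.4375 = 0.2203
  green: (178 − 164.8125)² / 164.8125 = 1.0552
χ² = 0.0038 + 0.2203 + 1.0552 = 1.2793 ≈ 1.279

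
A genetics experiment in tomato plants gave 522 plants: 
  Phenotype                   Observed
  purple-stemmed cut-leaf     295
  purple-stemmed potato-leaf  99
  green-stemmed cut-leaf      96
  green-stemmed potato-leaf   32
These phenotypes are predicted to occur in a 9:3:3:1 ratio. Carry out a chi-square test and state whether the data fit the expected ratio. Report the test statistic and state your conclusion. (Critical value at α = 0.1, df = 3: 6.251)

0.067; consistent

Total ratio parts = 16. Expected numbers out of 522:
  purple-stemmed cut-leaf: 522 × 9/16 = 293.625
  purple-stemmed potato-leaf: 522 × 3/16 = 97.875
  green-stemmed cut-leaf: 522 × 3/16 = 97.875
  green-stemmed potato-leaf: 522 × 1/16 = 32.625
χ² = Σ (O − E)² / E
  purple-stemmed cut-leaf: (295 − 293.625)² / 293.625 = 0.0064
  purple-stemmed potato-leaf: (99 − 97.875)² / 97.875 = 0.0129
  green-stemmed cut-leaf: (96 − 97.875)² / 97.875 = 0.0359
  green-stemmed potato-leaf: (32 − 32.625)² / 32.625 = 0.0120
χ² = 0.0064 + 0.0129 + 0.0359 + 0.0120 = 0.0672 ≈ 0.067
Degrees of freedom = 4 − 1 = 3; critical value at α = 0.1 is 6.251.
Since 0.067 < 6.251, we fail to reject the null hypothesis — the data are consistent with the 9:3:3:1 ratio.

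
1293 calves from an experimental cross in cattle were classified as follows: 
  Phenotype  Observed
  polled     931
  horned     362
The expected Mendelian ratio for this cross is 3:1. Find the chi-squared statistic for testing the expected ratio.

6.194

The 3:1 ratio has 4 parts, so with N = 1293 the expected counts are:
  polled: 1293 × 3/4 = 969.75
  horned: 1293 × 1/4 = 323.25
χ² = Σ (O − E)² / E
  polled: (931 − 969.75)² / 969.75 = 1.5484
  horned: (362 − 323.25)² / 323.25 = 4.6452
χ² = 1.5484 + 4.6452 = 6.1936 ≈ 6.194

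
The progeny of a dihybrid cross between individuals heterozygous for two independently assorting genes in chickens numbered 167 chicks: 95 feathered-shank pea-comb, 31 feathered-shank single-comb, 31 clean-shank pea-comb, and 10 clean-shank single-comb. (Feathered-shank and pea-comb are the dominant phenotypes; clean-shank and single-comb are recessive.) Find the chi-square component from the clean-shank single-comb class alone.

A dihybrid F₂ with independent assortment and complete dominance at both loci gives a 9:3:3:1 phenotypic ratio.
Under the 9:3:3:1 hypothesis (Σ ratio = 16, N = 167):
  feathered-shank pea-comb: 167 × 9/16 = 93.9375
  feathered-shank single-comb: 167 × 3/16 = 31.3125
  clean-shank pea-comb: 167 × 3/16 = 31.3125
  clean-shank single-comb: 167 × 1/16 = 10.4375
Contribution of clean-shank single-comb: (10 − 10.4375)² / 10.4375 = 0.0183

0.018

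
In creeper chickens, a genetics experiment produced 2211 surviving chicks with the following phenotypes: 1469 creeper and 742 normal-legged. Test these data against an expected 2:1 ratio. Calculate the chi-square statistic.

0.051

Under the 2:1 hypothesis (Σ ratio = 3, N = 2211):
  creeper: 2211 × 2/3 = 1474
  normal-legged: 2211 × 1/3 = 737
χ² = Σ (O − E)² / E
  creeper: (1469 − 1474)² / 1474 = 0.0170
  normal-legged: (742 − 737)² / 737 = 0.0339
χ² = 0.0170 + 0.0339 = 0.0509 ≈ 0.051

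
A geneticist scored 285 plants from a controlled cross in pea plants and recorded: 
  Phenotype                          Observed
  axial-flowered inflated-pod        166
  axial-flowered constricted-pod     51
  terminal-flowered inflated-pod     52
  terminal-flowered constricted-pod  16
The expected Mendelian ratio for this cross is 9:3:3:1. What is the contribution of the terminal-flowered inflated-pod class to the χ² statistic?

The 9:3:3:1 ratio has 16 parts, so with N = 285 the expected counts are:
  axial-flowered inflated-pod: 285 × 9/16 = 160.3125
  axial-flowered constricted-pod: 285 × 3/16 = 53.4375
  terminal-flowered inflated-pod: 285 × 3/16 = 53.4375
  terminal-flowered constricted-pod: 285 × 1/16 = 17.8125
Contribution of terminal-flowered inflated-pod: (52 − 53.4375)² / 53.4375 = 0.0387

0.039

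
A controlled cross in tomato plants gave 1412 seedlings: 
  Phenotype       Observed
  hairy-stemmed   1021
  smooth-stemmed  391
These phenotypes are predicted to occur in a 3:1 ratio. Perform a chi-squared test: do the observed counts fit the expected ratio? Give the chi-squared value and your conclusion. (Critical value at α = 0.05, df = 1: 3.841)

5.454; not consistent

Total ratio parts = 4. Expected numbers out of 1412:
  hairy-stemmed: 1412 × 3/4 = 1059
  smooth-stemmed: 1412 × 1/4 = 353
χ² = Σ (O − E)² / E
  hairy-stemmed: (1021 − 1059)² / 1059 = 1.3636
  smooth-stemmed: (391 − 353)² / 353 = 4.0907
χ² = 1.3636 + 4.0907 = 5.4543 ≈ 5.454
Degrees of freedom = 2 − 1 = 1; critical value at α = 0.05 is 3.841.
Since 5.454 > 3.841, we reject the null hypothesis — the data do not fit the 3:1 ratio.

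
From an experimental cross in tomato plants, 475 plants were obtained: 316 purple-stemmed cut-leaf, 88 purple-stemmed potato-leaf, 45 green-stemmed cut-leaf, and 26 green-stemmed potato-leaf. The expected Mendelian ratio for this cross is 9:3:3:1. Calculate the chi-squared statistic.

31.188

Under the 9:3:3:1 hypothesis (Σ ratio = 16, N = 475):
  purple-stemmed cut-leaf: 475 × 9/16 = 267.1875
  purple-stemmed potato-leaf: 475 × 3/16 = 89.0625
  green-stemmed cut-leaf: 475 × 3/16 = 89.0625
  green-stemmed potato-leaf: 475 × 1/16 = 29.6875
χ² = Σ (O − E)² / E
  purple-stemmed cut-leaf: (316 − 267.1875)² / 267.1875 = 8.9176
  purple-stemmed potato-leaf: (88 − 89.0625)² / 89.0625 = 0.0127
  green-stemmed cut-leaf: (45 − 89.0625)² / 89.0625 = 21.7993
  green-stemmed potato-leaf: (26 − 29.6875)² / 29.6875 = 0.4580
χ² = 8.9176 + 0.0127 + 21.7993 + 0.4580 = 31.1876 ≈ 31.188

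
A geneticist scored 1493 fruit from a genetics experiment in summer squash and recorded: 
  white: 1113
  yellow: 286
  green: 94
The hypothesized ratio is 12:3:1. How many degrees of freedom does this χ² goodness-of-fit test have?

2

A goodness-of-fit test with 3 phenotype classes has df = 3 − 1 = 2.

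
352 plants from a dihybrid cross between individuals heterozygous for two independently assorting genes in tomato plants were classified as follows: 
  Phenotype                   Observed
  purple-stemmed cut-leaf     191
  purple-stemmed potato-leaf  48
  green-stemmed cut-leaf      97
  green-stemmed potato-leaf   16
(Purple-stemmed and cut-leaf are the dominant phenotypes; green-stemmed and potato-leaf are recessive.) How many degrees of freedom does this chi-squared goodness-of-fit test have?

A dihybrid F₂ with independent assortment and complete dominance at both loci gives a 9:3:3:1 phenotypic ratio.
A goodness-of-fit test with 4 phenotype classes has df = 4 − 1 = 3.

3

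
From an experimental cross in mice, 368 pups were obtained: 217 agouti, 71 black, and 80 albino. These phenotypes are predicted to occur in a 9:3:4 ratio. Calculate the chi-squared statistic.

2.106

Expected counts for N = 368 under a 9:3:4 ratio (total parts = 16):
  agouti: 368 × 9/16 = 207
  black: 368 × 3/16 = 69
  albino: 368 × 4/16 = 92
χ² = Σ (O − E)² / E
  agouti: (217 − 207)² / 207 = 0.4831
  black: (71 − 69)² / 69 = 0.0580
  albino: (80 − 92)² / 92 = 1.5652
χ² = 0.4831 + 0.0580 + 1.5652 = 2.1063 ≈ 2.106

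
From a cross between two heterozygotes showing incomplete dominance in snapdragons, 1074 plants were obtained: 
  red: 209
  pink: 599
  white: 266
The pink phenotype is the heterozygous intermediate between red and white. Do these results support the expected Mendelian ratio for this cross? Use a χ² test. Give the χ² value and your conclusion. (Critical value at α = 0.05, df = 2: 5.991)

20.367; not consistent

With incomplete dominance, a heterozygote × heterozygote cross gives a 1:2:1 phenotypic ratio.
The 1:2:1 ratio has 4 parts, so with N = 1074 the expected counts are:
  red: 1074 × 1/4 = 268.5
  pink: 1074 × 2/4 = 537
  white: 1074 × 1/4 = 268.5
χ² = Σ (O − E)² / E
  red: (209 − 268.5)² / 268.5 = 13.1853
  pink: (599 − 537)² / 537 = 7.1583
  white: (266 − 268.5)² / 268.5 = 0.0233
χ² = 13.1853 + 7.1583 + 0.0233 = 20.3669 ≈ 20.367
Degrees of freedom = 3 − 1 = 2; critical value at α = 0.05 is 5.991.
Since 20.367 > 5.991, we reject the null hypothesis — the data do not fit the 1:2:1 ratio.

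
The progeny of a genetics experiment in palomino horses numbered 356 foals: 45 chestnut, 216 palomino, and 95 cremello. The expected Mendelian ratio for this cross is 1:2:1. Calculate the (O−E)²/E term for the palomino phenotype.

Expected counts for N = 356 under a 1:2:1 ratio (total parts = 4):
  chestnut: 356 × 1/4 = 89
  palomino: 356 × 2/4 = 178
  cremello: 356 × 1/4 = 89
Contribution of palomino: (216 − 178)² / 178 = 8.1124

8.112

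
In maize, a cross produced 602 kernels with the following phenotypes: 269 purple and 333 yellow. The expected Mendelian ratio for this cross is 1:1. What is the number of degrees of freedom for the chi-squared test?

1

A goodness-of-fit test with 2 phenotype classes has df = 2 − 1 = 1.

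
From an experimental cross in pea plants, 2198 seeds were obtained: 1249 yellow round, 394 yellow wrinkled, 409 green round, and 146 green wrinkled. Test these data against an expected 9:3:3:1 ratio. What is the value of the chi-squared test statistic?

Total ratio parts = 16. Expected numbers out of 2198:
  yellow round: 2198 × 9/16 = 1236.375
  yellow wrinkled: 2198 × 3/16 = 412.125
  green round: 2198 × 3/16 = 412.125
  green wrinkled: 2198 × 1/16 = 137.375
χ² = Σ (O − E)² / E
  yellow round: (1249 − 1236.375)² / 1236.375 = 0.1289
  yellow wrinkled: (394 − 412.125)² / 412.125 = 0.7971
  green round: (409 − 412.125)² / 412.125 = 0.0237
  green wrinkled: (146 − 137.375)² / 137.375 = 0.5415
χ² = 0.1289 + 0.7971 + 0.0237 + 0.5415 = 1.4912 ≈ 1.491

1.491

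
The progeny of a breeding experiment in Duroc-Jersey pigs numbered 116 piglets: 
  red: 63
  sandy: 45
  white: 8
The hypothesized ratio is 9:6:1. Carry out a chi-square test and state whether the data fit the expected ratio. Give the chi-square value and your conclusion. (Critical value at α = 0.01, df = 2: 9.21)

0.207; consistent

The 9:6:1 ratio has 16 parts, so with N = 116 the expected counts are:
  red: 116 × 9/16 = 65.25
  sandy: 116 × 6/16 = 43.5
  white: 116 × 1/16 = 7.25
χ² = Σ (O − E)² / E
  red: (63 − 65.25)² / 65.25 = 0.0776
  sandy: (45 − 43.5)² / 43.5 = 0.0517
  white: (8 − 7.25)² / 7.25 = 0.0776
χ² = 0.0776 + 0.0517 + 0.0776 = 0.2069 ≈ 0.207
Degrees of freedom = 3 − 1 = 2; critical value at α = 0.01 is 9.21.
Since 0.207 < 9.21, we fail to reject the null hypothesis — the data are consistent with the 9:6:1 ratio.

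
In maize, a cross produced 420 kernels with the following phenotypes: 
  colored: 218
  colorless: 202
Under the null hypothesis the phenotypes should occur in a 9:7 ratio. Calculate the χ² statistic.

3.222

Under the 9:7 hypothesis (Σ ratio = 16, N = 420):
  colored: 420 × 9/16 = 236.25
  colorless: 420 × 7/16 = 183.75
χ² = Σ (O − E)² / E
  colored: (218 − 236.25)² / 236.25 = 1.4098
  colorless: (202 − 183.75)² / 183.75 = 1.8126
χ² = 1.4098 + 1.8126 = 3.2224 ≈ 3.222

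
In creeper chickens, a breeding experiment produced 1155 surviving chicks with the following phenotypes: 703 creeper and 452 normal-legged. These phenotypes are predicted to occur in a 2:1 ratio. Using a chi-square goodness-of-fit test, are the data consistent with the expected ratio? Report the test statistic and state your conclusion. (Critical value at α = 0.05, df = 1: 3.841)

Expected counts for N = 1155 under a 2:1 ratio (total parts = 3):
  creeper: 1155 × 2/3 = 770
  normal-legged: 1155 × 1/3 = 385
χ² = Σ (O − E)² / E
  creeper: (703 − 770)² / 770 = 5.8299
  normal-legged: (452 − 385)² / 385 = 11.6597
χ² = 5.8299 + 11.6597 = 17.4896 ≈ 17.490
Degrees of freedom = 2 − 1 = 1; critical value at α = 0.05 is 3.841.
Since 17.490 > 3.841, we reject the null hypothesis — the data do not fit the 2:1 ratio.

17.490; not consistent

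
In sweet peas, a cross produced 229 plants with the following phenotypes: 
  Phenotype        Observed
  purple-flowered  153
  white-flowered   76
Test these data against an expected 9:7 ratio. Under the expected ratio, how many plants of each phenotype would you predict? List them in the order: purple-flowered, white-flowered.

Total ratio parts = 16. Expected numbers out of 229:
  purple-flowered: 229 × 9/16 = 128.8125
  white-flowered: 229 × 7/16 = 100.1875

128.8125, 100.1875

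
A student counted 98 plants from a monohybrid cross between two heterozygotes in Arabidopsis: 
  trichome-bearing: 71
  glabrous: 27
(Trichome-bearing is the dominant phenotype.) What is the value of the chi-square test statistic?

0.340

For a monohybrid cross between heterozygotes with complete dominance, the expected phenotypic ratio is 3:1.
The 3:1 ratio has 4 parts, so with N = 98 the expected counts are:
  trichome-bearing: 98 × 3/4 = 73.5
  glabrous: 98 × 1/4 = 24.5
χ² = Σ (O − E)² / E
  trichome-bearing: (71 − 73.5)² / 73.5 = 0.0850
  glabrous: (27 − 24.5)² / 24.5 = 0.2551
χ² = 0.0850 + 0.2551 = 0.3401 ≈ 0.340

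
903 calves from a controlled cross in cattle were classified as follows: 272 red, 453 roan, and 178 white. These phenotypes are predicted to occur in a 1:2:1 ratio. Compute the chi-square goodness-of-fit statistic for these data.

19.580

The 1:2:1 ratio has 4 parts, so with N = 903 the expected counts are:
  red: 903 × 1/4 = 225.75
  roan: 903 × 2/4 = 451.5
  white: 903 × 1/4 = 225.75
χ² = Σ (O − E)² / E
  red: (272 − 225.75)² / 225.75 = 9.4754
  roan: (453 − 451.5)² / 451.5 = 0.0050
  white: (178 − 225.75)² / 225.75 = 10.0999
χ² = 9.4754 + 0.0050 + 10.0999 = 19.5803 ≈ 19.580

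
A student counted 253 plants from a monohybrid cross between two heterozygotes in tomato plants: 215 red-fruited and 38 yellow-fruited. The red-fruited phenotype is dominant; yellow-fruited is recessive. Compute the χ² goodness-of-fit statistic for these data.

13.440

For a monohybrid cross between heterozygotes with complete dominance, the expected phenotypic ratio is 3:1.
The 3:1 ratio has 4 parts, so with N = 253 the expected counts are:
  red-fruited: 253 × 3/4 = 189.75
  yellow-fruited: 253 × 1/4 = 63.25
χ² = Σ (O − E)² / E
  red-fruited: (215 − 189.75)² / 189.75 = 3.3600
  yellow-fruited: (38 − 63.25)² / 63.25 = 10.0800
χ² = 3.3600 + 10.0800 = 13.440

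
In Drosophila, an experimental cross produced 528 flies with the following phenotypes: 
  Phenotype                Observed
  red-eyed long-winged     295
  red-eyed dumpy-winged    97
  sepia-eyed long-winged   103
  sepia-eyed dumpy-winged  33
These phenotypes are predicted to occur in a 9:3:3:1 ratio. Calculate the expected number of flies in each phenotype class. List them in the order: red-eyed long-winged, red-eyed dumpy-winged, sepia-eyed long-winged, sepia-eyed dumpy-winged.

297, 99, 99, 33

The 9:3:3:1 ratio has 16 parts, so with N = 528 the expected counts are:
  red-eyed long-winged: 528 × 9/16 = 297
  red-eyed dumpy-winged: 528 × 3/16 = 99
  sepia-eyed long-winged: 528 × 3/16 = 99
  sepia-eyed dumpy-winged: 528 × 1/16 = 33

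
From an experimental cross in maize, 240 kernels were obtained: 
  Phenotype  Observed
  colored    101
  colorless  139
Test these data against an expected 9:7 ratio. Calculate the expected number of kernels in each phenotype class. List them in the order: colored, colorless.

Under the 9:7 hypothesis (Σ ratio = 16, N = 240):
  colored: 240 × 9/16 = 135
  colorless: 240 × 7/16 = 105

135, 105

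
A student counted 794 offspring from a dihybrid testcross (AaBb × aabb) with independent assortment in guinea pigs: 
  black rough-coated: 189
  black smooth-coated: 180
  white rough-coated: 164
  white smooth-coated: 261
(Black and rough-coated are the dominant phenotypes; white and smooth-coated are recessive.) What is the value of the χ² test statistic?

A dihybrid testcross with independent assortment gives a 1:1:1:1 ratio.
The 1:1:1:1 ratio has 4 parts, so with N = 794 the expected counts are:
  black rough-coated: 794 × 1/4 = 198.5
  black smooth-coated: 794 × 1/4 = 198.5
  white rough-coated: 794 × 1/4 = 198.5
  white smooth-coated: 794 × 1/4 = 198.5
χ² = Σ (O − E)² / E
  black rough-coated: (189 − 198.5)² / 198.5 = 0.4547
  black smooth-coated: (180 − 198.5)² / 198.5 = 1.7242
  white rough-coated: (164 − 198.5)² / 198.5 = 5.9962
  white smooth-coated: (261 − 198.5)² / 198.5 = 19.6788
χ² = 0.4547 + 1.7242 + 5.9962 + 19.6788 = 27.8539 ≈ 27.854

27.854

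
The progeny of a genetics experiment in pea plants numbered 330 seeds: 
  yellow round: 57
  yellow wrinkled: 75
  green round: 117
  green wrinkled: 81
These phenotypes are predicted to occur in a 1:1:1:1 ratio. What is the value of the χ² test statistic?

23.018

The 1:1:1:1 ratio has 4 parts, so with N = 330 the expected counts are:
  yellow round: 330 × 1/4 = 82.5
  yellow wrinkled: 330 × 1/4 = 82.5
  green round: 330 × 1/4 = 82.5
  green wrinkled: 330 × 1/4 = 82.5
χ² = Σ (O − E)² / E
  yellow round: (57 − 82.5)² / 82.5 = 7.8818
  yellow wrinkled: (75 − 82.5)² / 82.5 = 0.6818
  green round: (117 − 82.5)² / 82.5 = 14.4273
  green wrinkled: (81 − 82.5)² / 82.5 = 0.0273
χ² = 7.8818 + 0.6818 + 14.4273 + 0.0273 = 23.0182 ≈ 23.018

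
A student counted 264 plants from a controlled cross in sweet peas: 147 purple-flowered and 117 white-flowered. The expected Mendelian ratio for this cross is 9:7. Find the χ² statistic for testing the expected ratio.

0.035

Under the 9:7 hypothesis (Σ ratio = 16, N = 264):
  purple-flowered: 264 × 9/16 = 148.5
  white-flowered: 264 × 7/16 = 115.5
χ² = Σ (O − E)² / E
  purple-flowered: (147 − 148.5)² / 148.5 = 0.0152
  white-flowered: (117 − 115.5)² / 115.5 = 0.0195
χ² = 0.0152 + 0.0195 = 0.0347 ≈ 0.035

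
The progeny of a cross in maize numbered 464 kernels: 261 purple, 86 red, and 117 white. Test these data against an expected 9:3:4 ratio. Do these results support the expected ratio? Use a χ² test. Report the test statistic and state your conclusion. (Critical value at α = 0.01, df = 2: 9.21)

The 9:3:4 ratio has 16 parts, so with N = 464 the expected counts are:
  purple: 464 × 9/16 = 261
  red: 464 × 3/16 = 87
  white: 464 × 4/16 = 116
χ² = Σ (O − E)² / E
  purple: (261 − 261)² / 261 = 0.0000
  red: (86 − 87)² / 87 = 0.0115
  white: (117 − 116)² / 116 = 0.0086
χ² = 0.0000 + 0.0115 + 0.0086 = 0.0201 ≈ 0.020
Degrees of freedom = 3 − 1 = 2; critical value at α = 0.01 is 9.21.
Since 0.020 < 9.21, we fail to reject the null hypothesis — the data are consistent with the 9:3:4 ratio.

0.020; consistent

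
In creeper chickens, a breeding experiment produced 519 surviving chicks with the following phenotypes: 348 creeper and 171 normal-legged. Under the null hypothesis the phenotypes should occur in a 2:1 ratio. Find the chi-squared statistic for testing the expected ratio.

0.035

Expected counts for N = 519 under a 2:1 ratio (total parts = 3):
  creeper: 519 × 2/3 = 346
  normal-legged: 519 × 1/3 = 173
χ² = Σ (O − E)² / E
  creeper: (348 − 346)² / 346 = 0.0116
  normal-legged: (171 − 173)² / 173 = 0.0231
χ² = 0.0116 + 0.0231 = 0.0347 ≈ 0.035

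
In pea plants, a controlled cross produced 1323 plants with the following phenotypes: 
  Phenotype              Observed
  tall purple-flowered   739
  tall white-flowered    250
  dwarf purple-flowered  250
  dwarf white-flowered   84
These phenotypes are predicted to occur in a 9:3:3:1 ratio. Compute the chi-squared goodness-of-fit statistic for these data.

Expected counts for N = 1323 under a 9:3:3:1 ratio (total parts = 16):
  tall purple-flowered: 1323 × 9/16 = 744.1875
  tall white-flowered: 1323 × 3/16 = 248.0625
  dwarf purple-flowered: 1323 × 3/16 = 248.0625
  dwarf white-flowered: 1323 × 1/16 = 82.6875
χ² = Σ (O − E)² / E
  tall purple-flowered: (739 − 744.1875)² / 744.1875 = 0.0362
  tall white-flowered: (250 − 248.0625)² / 248.0625 = 0.0151
  dwarf purple-flowered: (250 − 248.0625)² / 248.0625 = 0.0151
  dwarf white-flowered: (84 − 82.6875)² / 82.6875 = 0.0208
χ² = 0.0362 + 0.0151 + 0.0151 + 0.0208 = 0.0872 ≈ 0.087

0.087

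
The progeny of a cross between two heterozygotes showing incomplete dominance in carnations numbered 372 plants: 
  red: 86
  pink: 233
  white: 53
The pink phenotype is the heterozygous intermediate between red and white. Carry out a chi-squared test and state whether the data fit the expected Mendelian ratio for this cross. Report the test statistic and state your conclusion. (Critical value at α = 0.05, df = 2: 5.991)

29.608; not consistent

With incomplete dominance, a heterozygote × heterozygote cross gives a 1:2:1 phenotypic ratio.
Expected counts for N = 372 under a 1:2:1 ratio (total parts = 4):
  red: 372 × 1/4 = 93
  pink: 372 × 2/4 = 186
  white: 372 × 1/4 = 93
χ² = Σ (O − E)² / E
  red: (86 − 93)² / 93 = 0.5269
  pink: (233 − 186)² / 186 = 11.8763
  white: (53 − 93)² / 93 = 17.2043
χ² = 0.5269 + 11.8763 + 17.2043 = 29.6075 ≈ 29.608
Degrees of freedom = 3 − 1 = 2; critical value at α = 0.05 is 5.991.
Since 29.608 > 5.991, we reject the null hypothesis — the data do not fit the 1:2:1 ratio.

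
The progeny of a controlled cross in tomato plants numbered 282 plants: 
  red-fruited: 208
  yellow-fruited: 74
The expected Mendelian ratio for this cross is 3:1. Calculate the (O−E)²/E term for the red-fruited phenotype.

Under the 3:1 hypothesis (Σ ratio = 4, N = 282):
  red-fruited: 282 × 3/4 = 211.5
  yellow-fruited: 282 × 1/4 = 70.5
Contribution of red-fruited: (208 − 211.5)² / 211.5 = 0.0579

0.058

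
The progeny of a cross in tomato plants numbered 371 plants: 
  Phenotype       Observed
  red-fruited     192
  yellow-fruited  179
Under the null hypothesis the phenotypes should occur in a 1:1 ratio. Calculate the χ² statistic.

Expected counts for N = 371 under a 1:1 ratio (total parts = 2):
  red-fruited: 371 × 1/2 = 185.5
  yellow-fruited: 371 × 1/2 = 185.5
χ² = Σ (O − E)² / E
  red-fruited: (192 − 185.5)² / 185.5 = 0.2278
  yellow-fruited: (179 − 185.5)² / 185.5 = 0.2278
χ² = 0.2278 + 0.2278 = 0.4556 ≈ 0.456

0.456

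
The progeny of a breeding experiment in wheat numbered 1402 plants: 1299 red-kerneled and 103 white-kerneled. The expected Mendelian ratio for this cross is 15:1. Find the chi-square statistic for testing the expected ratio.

Total ratio parts = 16. Expected numbers out of 1402:
  red-kerneled: 1402 × 15/16 = 1314.375
  white-kerneled: 1402 × 1/16 = 87.625
χ² = Σ (O − E)² / E
  red-kerneled: (1299 − 1314.375)² / 1314.375 = 0.1799
  white-kerneled: (103 − 87.625)² / 87.625 = 2.6978
χ² = 0.1799 + 2.6978 = 2.8777 ≈ 2.878

2.878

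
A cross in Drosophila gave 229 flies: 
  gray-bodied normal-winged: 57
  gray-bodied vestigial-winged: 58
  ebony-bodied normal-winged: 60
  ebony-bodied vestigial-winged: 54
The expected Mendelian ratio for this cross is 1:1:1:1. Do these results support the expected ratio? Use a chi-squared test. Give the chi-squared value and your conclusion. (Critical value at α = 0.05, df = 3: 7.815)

Total ratio parts = 4. Expected numbers out of 229:
  gray-bodied normal-winged: 229 × 1/4 = 57.25
  gray-bodied vestigial-winged: 229 × 1/4 = 57.25
  ebony-bodied normal-winged: 229 × 1/4 = 57.25
  ebony-bodied vestigial-winged: 229 × 1/4 = 57.25
χ² = Σ (O − E)² / E
  gray-bodied normal-winged: (57 − 57.25)² / 57.25 = 0.0011
  gray-bodied vestigial-winged: (58 − 57.25)² / 57.25 = 0.0098
  ebony-bodied normal-winged: (60 − 57.25)² / 57.25 = 0.1321
  ebony-bodied vestigial-winged: (54 − 57.25)² / 57.25 = 0.1845
χ² = 0.0011 + 0.0098 + 0.1321 + 0.1845 = 0.3275 ≈ 0.328
Degrees of freedom = 4 − 1 = 3; critical value at α = 0.05 is 7.815.
Since 0.328 < 7.815, we fail to reject the null hypothesis — the data are consistent with the 1:1:1:1 ratio.

0.328; consistent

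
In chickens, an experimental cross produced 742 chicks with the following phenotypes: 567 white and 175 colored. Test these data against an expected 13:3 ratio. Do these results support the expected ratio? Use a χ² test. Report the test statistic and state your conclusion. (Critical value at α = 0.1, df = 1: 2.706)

11.386; not consistent

Total ratio parts = 16. Expected numbers out of 742:
  white: 742 × 13/16 = 602.875
  colored: 742 × 3/16 = 139.125
χ² = Σ (O − E)² / E
  white: (567 − 602.875)² / 602.875 = 2.1348
  colored: (175 − 139.125)² / 139.125 = 9.2508
χ² = 2.1348 + 9.2508 = 11.3856 ≈ 11.386
Degrees of freedom = 2 − 1 = 1; critical value at α = 0.1 is 2.706.
Since 11.386 > 2.706, we reject the null hypothesis — the data do not fit the 13:3 ratio.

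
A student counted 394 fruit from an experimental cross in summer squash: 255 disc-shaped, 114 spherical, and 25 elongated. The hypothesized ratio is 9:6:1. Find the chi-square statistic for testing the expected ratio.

The 9:6:1 ratio has 16 parts, so with N = 394 the expected counts are:
  disc-shaped: 394 × 9/16 = 221.625
  spherical: 394 × 6/16 = 147.75
  elongated: 394 × 1/16 = 24.625
χ² = Σ (O − E)² / E
  disc-shaped: (255 − 221.625)² / 221.625 = 5.0260
  spherical: (114 − 147.75)² / 147.75 = 7.7094
  elongated: (25 − 24.625)² / 24.625 = 0.0057
χ² = 5.0260 + 7.7094 + 0.0057 = 12.7411 ≈ 12.741

12.741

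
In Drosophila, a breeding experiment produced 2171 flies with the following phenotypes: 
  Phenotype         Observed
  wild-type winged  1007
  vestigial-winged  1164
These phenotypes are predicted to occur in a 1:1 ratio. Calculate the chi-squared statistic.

Under the 1:1 hypothesis (Σ ratio = 2, N = 2171):
  wild-type winged: 2171 × 1/2 = 1085.5
  vestigial-winged: 2171 × 1/2 = 1085.5
χ² = Σ (O − E)² / E
  wild-type winged: (1007 − 1085.5)² / 1085.5 = 5.6769
  vestigial-winged: (1164 − 1085.5)² / 1085.5 = 5.6769
χ² = 5.6769 + 5.6769 = 11.3538 ≈ 11.354

11.354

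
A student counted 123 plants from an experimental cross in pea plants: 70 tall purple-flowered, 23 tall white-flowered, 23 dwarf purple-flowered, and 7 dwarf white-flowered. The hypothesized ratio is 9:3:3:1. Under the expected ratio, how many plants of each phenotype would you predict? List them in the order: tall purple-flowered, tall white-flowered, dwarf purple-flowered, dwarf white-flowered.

The 9:3:3:1 ratio has 16 parts, so with N = 123 the expected counts are:
  tall purple-flowered: 123 × 9/16 = 69.1875
  tall white-flowered: 123 × 3/16 = 23.0625
  dwarf purple-flowered: 123 × 3/16 = 23.0625
  dwarf white-flowered: 123 × 1/16 = 7.6875

69.1875, 23.0625, 23.0625, 7.6875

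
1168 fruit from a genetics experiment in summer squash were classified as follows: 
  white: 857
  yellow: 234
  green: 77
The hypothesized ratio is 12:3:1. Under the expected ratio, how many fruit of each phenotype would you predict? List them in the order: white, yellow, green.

Total ratio parts = 16. Expected numbers out of 1168:
  white: 1168 × 12/16 = 876
  yellow: 1168 × 3/16 = 219
  green: 1168 × 1/16 = 73

876, 219, 73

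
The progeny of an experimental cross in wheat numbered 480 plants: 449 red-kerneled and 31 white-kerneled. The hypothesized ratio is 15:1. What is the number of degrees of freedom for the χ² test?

A goodness-of-fit test with 2 phenotype classes has df = 2 − 1 = 1.

1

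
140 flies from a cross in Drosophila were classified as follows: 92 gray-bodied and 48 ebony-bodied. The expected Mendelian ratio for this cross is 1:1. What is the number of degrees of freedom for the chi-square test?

1

A goodness-of-fit test with 2 phenotype classes has df = 2 − 1 = 1.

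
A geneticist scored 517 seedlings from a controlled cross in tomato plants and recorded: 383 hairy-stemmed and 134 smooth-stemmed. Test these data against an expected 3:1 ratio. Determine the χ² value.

0.233

Total ratio parts = 4. Expected numbers out of 517:
  hairy-stemmed: 517 × 3/4 = 387.75
  smooth-stemmed: 517 × 1/4 = 129.25
χ² = Σ (O − E)² / E
  hairy-stemmed: (383 − 387.75)² / 387.75 = 0.0582
  smooth-stemmed: (134 − 129.25)² / 129.25 = 0.1746
χ² = 0.0582 + 0.1746 = 0.2328 ≈ 0.233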